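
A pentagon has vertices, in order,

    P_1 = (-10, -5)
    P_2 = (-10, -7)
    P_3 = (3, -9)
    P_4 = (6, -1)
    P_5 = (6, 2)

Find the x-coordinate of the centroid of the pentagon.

Apply the shoelace (surveyor's) formula. First the cross-terms c_i = x_i·y_{i+1} − x_{i+1}·y_i:
  20, 111, 51, 18, -10  ⇒  2A = 190, A = 95.
Then Σ (x_i + x_{i+1})·c_i = -462, so x̄ = -462 / (6·95) = -77/95.

-77/95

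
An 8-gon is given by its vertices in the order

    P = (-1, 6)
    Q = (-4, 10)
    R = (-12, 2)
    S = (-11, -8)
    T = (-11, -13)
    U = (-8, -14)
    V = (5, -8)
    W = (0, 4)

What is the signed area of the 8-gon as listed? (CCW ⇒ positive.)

Apply the shoelace (surveyor's) formula: 2A = Σ (x_i·y_{i+1} − x_{i+1}·y_i), indices taken mod 8.
P→Q: (-1)(10) − (-4)(6) = 14
Q→R: (-4)(2) − (-12)(10) = 112
R→S: (-12)(-8) − (-11)(2) = 118
S→T: (-11)(-13) − (-11)(-8) = 55
T→U: (-11)(-14) − (-8)(-13) = 50
U→V: (-8)(-8) − (5)(-14) = 134
V→W: (5)(4) − (0)(-8) = 20
W→P: (0)(6) − (-1)(4) = 4
Σ = 507
Signed area = Σ/2 = 253.5 (positive ⇒ counter-clockwise traversal).

253.5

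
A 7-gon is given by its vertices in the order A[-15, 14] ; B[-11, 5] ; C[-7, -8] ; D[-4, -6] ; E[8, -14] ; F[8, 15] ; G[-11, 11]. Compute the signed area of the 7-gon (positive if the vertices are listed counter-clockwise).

Apply the shoelace (surveyor's) formula: 2A = Σ (x_i·y_{i+1} − x_{i+1}·y_i), indices taken mod 7.
Σ = (79) + (123) + (10) + (104) + (232) + (253) + (11) = 812
Signed area = Σ/2 = 406 (positive ⇒ counter-clockwise traversal).

406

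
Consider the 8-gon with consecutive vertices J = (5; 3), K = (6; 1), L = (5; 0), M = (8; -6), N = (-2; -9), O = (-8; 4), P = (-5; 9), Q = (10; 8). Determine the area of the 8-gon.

202

Apply Gauss's area formula: 2A = Σ (x_i·y_{i+1} − x_{i+1}·y_i), indices taken mod 8.
Cross-terms: -13, -5, -30, -84, -80, -52, -130, -10  ⇒  Σ = -404
Area = |Σ|/2 = 202.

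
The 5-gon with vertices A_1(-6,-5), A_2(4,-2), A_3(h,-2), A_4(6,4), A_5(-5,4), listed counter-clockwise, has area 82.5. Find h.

Write out the shoelace sum; only the two edges meeting at A_3 involve h:
2·Area = [(4·(-2) − h·(-2)) + (h·4 − 6·(-2))] + 125
       = 6·h + 129 = 165
⇒ h = 6.

6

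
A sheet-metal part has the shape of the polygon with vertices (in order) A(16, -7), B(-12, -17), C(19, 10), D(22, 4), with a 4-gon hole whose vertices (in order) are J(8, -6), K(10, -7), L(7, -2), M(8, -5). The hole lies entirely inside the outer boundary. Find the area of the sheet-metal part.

254.5

Outer boundary:
Apply the surveyor's formula: 2A = Σ (x_i·y_{i+1} − x_{i+1}·y_i), indices taken mod 4.
Cross-terms: -356, 203, -144, -218  ⇒  Σ = -515
Area = |Σ|/2 = 257.5.
Hole:
Cross-terms: 4, 29, -19, -8  ⇒  Σ = 6
Area = |Σ|/2 = 3.
Net area = 257.5 − 3 = 254.5.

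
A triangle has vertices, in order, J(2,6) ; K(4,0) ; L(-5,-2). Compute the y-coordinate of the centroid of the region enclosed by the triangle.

4/3

Apply the shoelace (surveyor's) formula. First the cross-terms c_i = x_i·y_{i+1} − x_{i+1}·y_i:
  -24, -8, -26  ⇒  2A = -58, A = -29.
Then Σ (y_i + y_{i+1})·c_i = -232, so ȳ = -232 / (6·(-29)) = 4/3.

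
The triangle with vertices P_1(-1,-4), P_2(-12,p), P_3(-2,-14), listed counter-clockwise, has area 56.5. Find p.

Write out the shoelace sum; only the two edges meeting at P_2 involve p:
2·Area = [((-1)·p − (-12)·(-4)) + ((-12)·(-14) − (-2)·p)] + -6
       = 1·p + 114 = 113
⇒ p = -1.

-1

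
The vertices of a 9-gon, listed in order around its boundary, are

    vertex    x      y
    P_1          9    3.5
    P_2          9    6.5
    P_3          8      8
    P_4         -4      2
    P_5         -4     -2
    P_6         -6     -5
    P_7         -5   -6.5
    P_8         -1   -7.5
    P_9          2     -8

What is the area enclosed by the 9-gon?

133

Apply the shoelace (surveyor's) formula: 2A = Σ (x_i·y_{i+1} − x_{i+1}·y_i), indices taken mod 9.
Cross-terms: 27, 20, 48, 16, 8, 14, 31, 23, 79  ⇒  Σ = 266
Area = |Σ|/2 = 133.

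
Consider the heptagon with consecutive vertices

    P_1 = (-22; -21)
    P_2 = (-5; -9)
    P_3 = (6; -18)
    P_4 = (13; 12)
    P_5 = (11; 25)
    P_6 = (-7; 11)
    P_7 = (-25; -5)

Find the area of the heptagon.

Apply the shoelace (surveyor's) formula: 2A = Σ (x_i·y_{i+1} − x_{i+1}·y_i), indices taken mod 7.
P_1→P_2: (-22)(-9) − (-5)(-21) = 93
P_2→P_3: (-5)(-18) − (6)(-9) = 144
P_3→P_4: (6)(12) − (13)(-18) = 306
P_4→P_5: (13)(25) − (11)(12) = 193
P_5→P_6: (11)(11) − (-7)(25) = 296
P_6→P_7: (-7)(-5) − (-25)(11) = 310
P_7→P_1: (-25)(-21) − (-22)(-5) = 415
Σ = 1757
Area = |Σ|/2 = 878.5.

878.5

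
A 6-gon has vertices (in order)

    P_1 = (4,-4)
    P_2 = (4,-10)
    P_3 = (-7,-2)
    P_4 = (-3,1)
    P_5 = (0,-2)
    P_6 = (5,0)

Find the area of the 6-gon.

Σ = (-24) + (-78) + (-13) + (6) + (10) + (-20) = -119
Area = |Σ|/2 = 59.5.

59.5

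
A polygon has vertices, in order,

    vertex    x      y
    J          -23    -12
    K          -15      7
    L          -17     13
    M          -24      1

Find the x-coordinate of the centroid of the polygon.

Apply the shoelace formula. First the cross-terms c_i = x_i·y_{i+1} − x_{i+1}·y_i:
  -341, -76, 295, 311  ⇒  2A = 189, A = 94.5.
Then Σ (x_i + x_{i+1})·c_i = -11322, so x̄ = -11322 / (6·94.5) = -1258/63.

-1258/63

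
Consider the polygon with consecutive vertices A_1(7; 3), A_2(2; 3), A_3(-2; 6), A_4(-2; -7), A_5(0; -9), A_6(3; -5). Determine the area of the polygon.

74

Apply the shoelace (surveyor's) formula: 2A = Σ (x_i·y_{i+1} − x_{i+1}·y_i), indices taken mod 6.
A_1→A_2: (7)(3) − (2)(3) = 15
A_2→A_3: (2)(6) − (-2)(3) = 18
A_3→A_4: (-2)(-7) − (-2)(6) = 26
A_4→A_5: (-2)(-9) − (0)(-7) = 18
A_5→A_6: (0)(-5) − (3)(-9) = 27
A_6→A_1: (3)(3) − (7)(-5) = 44
Σ = 148
Area = |Σ|/2 = 74.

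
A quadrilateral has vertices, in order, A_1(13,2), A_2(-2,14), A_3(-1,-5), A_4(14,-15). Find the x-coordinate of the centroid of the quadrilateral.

650/111

Apply Gauss's area formula. First the cross-terms c_i = x_i·y_{i+1} − x_{i+1}·y_i:
  186, 24, 85, 223  ⇒  2A = 518, A = 259.
Then Σ (x_i + x_{i+1})·c_i = 9100, so x̄ = 9100 / (6·259) = 650/111.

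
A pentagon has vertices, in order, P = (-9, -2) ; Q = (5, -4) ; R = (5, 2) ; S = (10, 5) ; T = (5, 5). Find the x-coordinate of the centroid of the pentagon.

142/141

Apply the shoelace formula. First the cross-terms c_i = x_i·y_{i+1} − x_{i+1}·y_i:
  46, 30, 5, 25, 35  ⇒  2A = 141, A = 70.5.
Then Σ (x_i + x_{i+1})·c_i = 426, so x̄ = 426 / (6·70.5) = 142/141.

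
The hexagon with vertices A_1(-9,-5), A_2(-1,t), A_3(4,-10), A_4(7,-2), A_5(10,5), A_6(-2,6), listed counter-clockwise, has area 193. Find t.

The doubled signed area Σ (x_i y_{i+1} − x_{i+1} y_i) is linear in t.
With t=0 it equals 256; the coefficient of t is -13 (from the two edges through A_2).
So -13·t + 256 = 2·193 = 386 ⇒ t = -10.

-10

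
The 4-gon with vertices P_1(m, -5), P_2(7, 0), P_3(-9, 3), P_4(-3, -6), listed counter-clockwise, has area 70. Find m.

The doubled signed area Σ (x_i y_{i+1} − x_{i+1} y_i) is linear in m.
With m=0 it equals 134; the coefficient of m is 6 (from the two edges through P_1).
So 6·m + 134 = 2·70 = 140 ⇒ m = 1.

1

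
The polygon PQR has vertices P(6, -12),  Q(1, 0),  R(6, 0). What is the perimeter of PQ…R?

30

|PQ| = √((-5)² + (12)²) = √169 = 13
|QR| = √((5)² + (0)²) = √25 = 5
|RP| = √((0)² + (-12)²) = √144 = 12
Perimeter = 13 + 5 + 12 = 30.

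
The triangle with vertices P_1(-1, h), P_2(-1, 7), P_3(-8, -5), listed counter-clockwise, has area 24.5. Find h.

Write out the shoelace sum; only the two edges meeting at P_1 involve h:
2·Area = [((-8)·h − (-1)·(-5)) + ((-1)·7 − (-1)·h)] + 61
       = -7·h + 49 = 49
⇒ h = 0.

0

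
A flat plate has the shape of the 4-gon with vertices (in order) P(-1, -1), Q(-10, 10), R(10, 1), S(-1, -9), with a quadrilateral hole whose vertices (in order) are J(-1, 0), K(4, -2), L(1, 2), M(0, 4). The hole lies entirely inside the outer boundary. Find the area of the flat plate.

103.5

Outer boundary:
Apply the surveyor's formula: 2A = Σ (x_i·y_{i+1} − x_{i+1}·y_i), indices taken mod 4.
Σ = (-20) + (-110) + (-89) + (-8) = -227
Area = |Σ|/2 = 113.5.
Hole:
Apply the shoelace formula: 2A = Σ (x_i·y_{i+1} − x_{i+1}·y_i), indices taken mod 4.
Σ = (2) + (10) + (4) + (4) = 20
Area = |Σ|/2 = 10.
Net area = 113.5 − 10 = 103.5.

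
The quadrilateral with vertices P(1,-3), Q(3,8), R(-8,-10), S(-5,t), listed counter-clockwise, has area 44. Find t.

Write out the shoelace sum; only the two edges meeting at S involve t:
2·Area = [((-8)·t − (-5)·(-10)) + ((-5)·(-3) − 1·t)] + 51
       = -9·t + 16 = 88
⇒ t = -8.

-8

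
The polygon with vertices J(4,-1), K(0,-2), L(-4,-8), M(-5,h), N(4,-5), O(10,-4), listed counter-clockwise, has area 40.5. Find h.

The doubled signed area Σ (x_i y_{i+1} − x_{i+1} y_i) is linear in h.
With h=0 it equals 9; the coefficient of h is -8 (from the two edges through M).
So -8·h + 9 = 2·40.5 = 81 ⇒ h = -9.

-9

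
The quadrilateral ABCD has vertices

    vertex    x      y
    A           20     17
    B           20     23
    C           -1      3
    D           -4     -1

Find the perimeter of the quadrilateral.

70

|AB| = √((0)² + (6)²) = √36 = 6
|BC| = √((-21)² + (-20)²) = √841 = 29
|CD| = √((-3)² + (-4)²) = √25 = 5
|DA| = √((24)² + (18)²) = √900 = 30
Perimeter = 6 + 29 + 5 + 30 = 70.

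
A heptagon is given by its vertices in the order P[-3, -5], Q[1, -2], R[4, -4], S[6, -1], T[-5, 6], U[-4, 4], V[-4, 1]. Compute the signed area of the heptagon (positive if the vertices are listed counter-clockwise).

52.5

Apply the shoelace formula: 2A = Σ (x_i·y_{i+1} − x_{i+1}·y_i), indices taken mod 7.
Σ = (11) + (4) + (20) + (31) + (4) + (12) + (23) = 105
Signed area = Σ/2 = 52.5 (positive ⇒ counter-clockwise traversal).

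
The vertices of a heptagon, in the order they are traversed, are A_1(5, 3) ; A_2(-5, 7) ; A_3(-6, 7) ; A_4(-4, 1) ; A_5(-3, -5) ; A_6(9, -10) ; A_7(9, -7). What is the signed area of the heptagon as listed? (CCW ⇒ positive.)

133

Σ = (50) + (7) + (22) + (23) + (75) + (27) + (62) = 266
Signed area = Σ/2 = 133 (positive ⇒ counter-clockwise traversal).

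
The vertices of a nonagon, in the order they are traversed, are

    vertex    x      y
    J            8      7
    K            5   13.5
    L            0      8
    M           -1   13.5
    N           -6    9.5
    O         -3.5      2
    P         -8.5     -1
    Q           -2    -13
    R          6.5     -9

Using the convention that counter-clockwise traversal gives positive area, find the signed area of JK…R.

281.375

Apply the shoelace (surveyor's) formula: 2A = Σ (x_i·y_{i+1} − x_{i+1}·y_i), indices taken mod 9.
Σ = (73) + (40) + (8) + (71.5) + (21.25) + (20.5) + (108.5) + (102.5) + (117.5) = 562.75
Signed area = Σ/2 = 281.375 (positive ⇒ counter-clockwise traversal).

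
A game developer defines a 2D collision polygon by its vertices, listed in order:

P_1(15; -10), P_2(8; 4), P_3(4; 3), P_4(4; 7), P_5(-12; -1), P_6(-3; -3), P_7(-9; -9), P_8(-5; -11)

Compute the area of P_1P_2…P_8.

273

Apply the shoelace formula: 2A = Σ (x_i·y_{i+1} − x_{i+1}·y_i), indices taken mod 8.
Cross-terms: 140, 8, 16, 80, 33, 0, 54, 215  ⇒  Σ = 546
Area = |Σ|/2 = 273.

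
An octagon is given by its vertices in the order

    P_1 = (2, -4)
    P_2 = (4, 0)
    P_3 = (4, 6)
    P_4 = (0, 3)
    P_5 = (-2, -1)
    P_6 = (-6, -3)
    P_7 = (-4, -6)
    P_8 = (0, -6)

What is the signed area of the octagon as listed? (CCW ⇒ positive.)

Apply the shoelace (surveyor's) formula: 2A = Σ (x_i·y_{i+1} − x_{i+1}·y_i), indices taken mod 8.
Cross-terms: 16, 24, 12, 6, 0, 24, 24, 12  ⇒  Σ = 118
Signed area = Σ/2 = 59 (positive ⇒ counter-clockwise traversal).

59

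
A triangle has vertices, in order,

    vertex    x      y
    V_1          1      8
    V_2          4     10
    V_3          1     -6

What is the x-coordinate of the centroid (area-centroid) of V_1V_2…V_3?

Apply the shoelace formula. First the cross-terms c_i = x_i·y_{i+1} − x_{i+1}·y_i:
  -22, -34, 14  ⇒  2A = -42, A = -21.
Then Σ (x_i + x_{i+1})·c_i = -252, so x̄ = -252 / (6·(-21)) = 2.

2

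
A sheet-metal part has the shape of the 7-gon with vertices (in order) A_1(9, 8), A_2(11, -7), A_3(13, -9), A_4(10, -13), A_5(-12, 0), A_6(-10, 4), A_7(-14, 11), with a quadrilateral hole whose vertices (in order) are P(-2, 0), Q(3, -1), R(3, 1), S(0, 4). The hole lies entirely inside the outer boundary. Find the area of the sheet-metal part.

339.5

Outer boundary:
Σ = (-151) + (-8) + (-79) + (-156) + (-48) + (-54) + (-211) = -707
Area = |Σ|/2 = 353.5.
Hole:
Apply the shoelace formula: 2A = Σ (x_i·y_{i+1} − x_{i+1}·y_i), indices taken mod 4.
P→Q: (-2)(-1) − (3)(0) = 2
Q→R: (3)(1) − (3)(-1) = 6
R→S: (3)(4) − (0)(1) = 12
S→P: (0)(0) − (-2)(4) = 8
Σ = 28
Area = |Σ|/2 = 14.
Net area = 353.5 − 14 = 339.5.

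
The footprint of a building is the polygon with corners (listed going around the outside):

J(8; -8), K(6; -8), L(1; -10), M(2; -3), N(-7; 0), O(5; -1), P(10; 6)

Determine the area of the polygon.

76.5

Apply the shoelace formula: 2A = Σ (x_i·y_{i+1} − x_{i+1}·y_i), indices taken mod 7.
Σ = (-16) + (-52) + (17) + (-21) + (7) + (40) + (-128) = -153
Area = |Σ|/2 = 76.5.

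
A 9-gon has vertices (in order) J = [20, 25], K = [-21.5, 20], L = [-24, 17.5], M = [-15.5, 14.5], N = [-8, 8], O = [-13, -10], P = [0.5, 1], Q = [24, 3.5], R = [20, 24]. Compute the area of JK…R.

Σ = (937.5) + (103.75) + (-76.75) + (-8) + (184) + (-8) + (-22.25) + (506) + (20) = 1636.25
Area = |Σ|/2 = 818.125.

818.125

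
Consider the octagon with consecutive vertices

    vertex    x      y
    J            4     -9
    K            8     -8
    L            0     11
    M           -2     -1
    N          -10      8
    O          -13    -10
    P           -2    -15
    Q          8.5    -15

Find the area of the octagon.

Apply the shoelace formula: 2A = Σ (x_i·y_{i+1} − x_{i+1}·y_i), indices taken mod 8.
Σ = (40) + (88) + (22) + (-26) + (204) + (175) + (157.5) + (-16.5) = 644
Area = |Σ|/2 = 322.

322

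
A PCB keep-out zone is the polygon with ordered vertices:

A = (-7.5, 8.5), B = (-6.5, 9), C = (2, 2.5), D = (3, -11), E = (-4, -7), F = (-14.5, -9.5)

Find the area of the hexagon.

199.5

Apply the shoelace (surveyor's) formula: 2A = Σ (x_i·y_{i+1} − x_{i+1}·y_i), indices taken mod 6.
A→B: (-7.5)(9) − (-6.5)(8.5) = -12.25
B→C: (-6.5)(2.5) − (2)(9) = -34.25
C→D: (2)(-11) − (3)(2.5) = -29.5
D→E: (3)(-7) − (-4)(-11) = -65
E→F: (-4)(-9.5) − (-14.5)(-7) = -63.5
F→A: (-14.5)(8.5) − (-7.5)(-9.5) = -194.5
Σ = -399
Area = |Σ|/2 = 199.5.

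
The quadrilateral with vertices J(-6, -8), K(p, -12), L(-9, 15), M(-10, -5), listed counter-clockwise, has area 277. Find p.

15

Write out the shoelace sum; only the two edges meeting at K involve p:
2·Area = [((-6)·(-12) − p·(-8)) + (p·15 − (-9)·(-12))] + 245
       = 23·p + 209 = 554
⇒ p = 15.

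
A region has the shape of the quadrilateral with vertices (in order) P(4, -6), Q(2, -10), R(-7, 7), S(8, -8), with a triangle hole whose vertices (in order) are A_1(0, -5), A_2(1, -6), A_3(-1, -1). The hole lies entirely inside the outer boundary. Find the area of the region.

Outer boundary:
Apply the shoelace formula: 2A = Σ (x_i·y_{i+1} − x_{i+1}·y_i), indices taken mod 4.
Cross-terms: -28, -56, 0, -16  ⇒  Σ = -100
Area = |Σ|/2 = 50.
Hole:
Apply Gauss's area formula: 2A = Σ (x_i·y_{i+1} − x_{i+1}·y_i), indices taken mod 3.
A_1→A_2: (0)(-6) − (1)(-5) = 5
A_2→A_3: (1)(-1) − (-1)(-6) = -7
A_3→A_1: (-1)(-5) − (0)(-1) = 5
Σ = 3
Area = |Σ|/2 = 1.5.
Net area = 50 − 1.5 = 48.5.

48.5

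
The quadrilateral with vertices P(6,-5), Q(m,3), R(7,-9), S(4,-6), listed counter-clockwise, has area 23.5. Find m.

Write out the shoelace sum; only the two edges meeting at Q involve m:
2·Area = [(6·3 − m·(-5)) + (m·(-9) − 7·3)] + 10
       = -4·m + 7 = 47
⇒ m = -10.

-10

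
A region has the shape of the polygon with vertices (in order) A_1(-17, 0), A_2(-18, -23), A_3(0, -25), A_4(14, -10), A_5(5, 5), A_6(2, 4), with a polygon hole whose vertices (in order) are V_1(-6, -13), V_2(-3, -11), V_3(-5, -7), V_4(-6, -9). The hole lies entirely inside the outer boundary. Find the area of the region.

Outer boundary:
Apply the shoelace (surveyor's) formula: 2A = Σ (x_i·y_{i+1} − x_{i+1}·y_i), indices taken mod 6.
Σ = (391) + (450) + (350) + (120) + (10) + (68) = 1389
Area = |Σ|/2 = 694.5.
Hole:
Apply the shoelace formula: 2A = Σ (x_i·y_{i+1} − x_{i+1}·y_i), indices taken mod 4.
Σ = (27) + (-34) + (3) + (24) = 20
Area = |Σ|/2 = 10.
Net area = 694.5 − 10 = 684.5.

684.5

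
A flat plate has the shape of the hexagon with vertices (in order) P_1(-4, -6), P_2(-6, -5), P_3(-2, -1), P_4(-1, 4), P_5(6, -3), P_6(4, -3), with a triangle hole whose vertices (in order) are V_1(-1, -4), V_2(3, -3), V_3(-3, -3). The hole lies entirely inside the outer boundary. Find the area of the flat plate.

Outer boundary:
Apply Gauss's area formula: 2A = Σ (x_i·y_{i+1} − x_{i+1}·y_i), indices taken mod 6.
Σ = (-16) + (-4) + (-9) + (-21) + (-6) + (-36) = -92
Area = |Σ|/2 = 46.
Hole:
Apply the shoelace (surveyor's) formula: 2A = Σ (x_i·y_{i+1} − x_{i+1}·y_i), indices taken mod 3.
Cross-terms: 15, -18, 9  ⇒  Σ = 6
Area = |Σ|/2 = 3.
Net area = 46 − 3 = 43.

43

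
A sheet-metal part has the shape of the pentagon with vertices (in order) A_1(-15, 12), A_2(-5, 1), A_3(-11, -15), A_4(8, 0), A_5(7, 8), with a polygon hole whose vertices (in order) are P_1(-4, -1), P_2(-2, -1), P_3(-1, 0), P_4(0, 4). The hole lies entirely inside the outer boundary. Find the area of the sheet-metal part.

Outer boundary:
A_1→A_2: (-15)(1) − (-5)(12) = 45
A_2→A_3: (-5)(-15) − (-11)(1) = 86
A_3→A_4: (-11)(0) − (8)(-15) = 120
A_4→A_5: (8)(8) − (7)(0) = 64
A_5→A_1: (7)(12) − (-15)(8) = 204
Σ = 519
Area = |Σ|/2 = 259.5.
Hole:
Σ = (2) + (-1) + (-4) + (16) = 13
Area = |Σ|/2 = 6.5.
Net area = 259.5 − 6.5 = 253.

253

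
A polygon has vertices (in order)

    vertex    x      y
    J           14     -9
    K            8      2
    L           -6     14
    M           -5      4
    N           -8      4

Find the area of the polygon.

149

Apply the surveyor's formula: 2A = Σ (x_i·y_{i+1} − x_{i+1}·y_i), indices taken mod 5.
J→K: (14)(2) − (8)(-9) = 100
K→L: (8)(14) − (-6)(2) = 124
L→M: (-6)(4) − (-5)(14) = 46
M→N: (-5)(4) − (-8)(4) = 12
N→J: (-8)(-9) − (14)(4) = 16
Σ = 298
Area = |Σ|/2 = 149.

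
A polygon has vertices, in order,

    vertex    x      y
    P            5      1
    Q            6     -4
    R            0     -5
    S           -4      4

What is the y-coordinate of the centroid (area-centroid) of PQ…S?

Apply Gauss's area formula. First the cross-terms c_i = x_i·y_{i+1} − x_{i+1}·y_i:
  -26, -30, -20, -24  ⇒  2A = -100, A = -50.
Then Σ (y_i + y_{i+1})·c_i = 248, so ȳ = 248 / (6·(-50)) = -62/75.

-62/75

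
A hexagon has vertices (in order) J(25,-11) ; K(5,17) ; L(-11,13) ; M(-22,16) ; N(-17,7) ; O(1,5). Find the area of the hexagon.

366

Apply Gauss's area formula: 2A = Σ (x_i·y_{i+1} − x_{i+1}·y_i), indices taken mod 6.
J→K: (25)(17) − (5)(-11) = 480
K→L: (5)(13) − (-11)(17) = 252
L→M: (-11)(16) − (-22)(13) = 110
M→N: (-22)(7) − (-17)(16) = 118
N→O: (-17)(5) − (1)(7) = -92
O→J: (1)(-11) − (25)(5) = -136
Σ = 732
Area = |Σ|/2 = 366.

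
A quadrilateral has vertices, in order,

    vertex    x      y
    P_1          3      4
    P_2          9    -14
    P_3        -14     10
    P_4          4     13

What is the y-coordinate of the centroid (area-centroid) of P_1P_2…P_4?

Apply the shoelace formula. First the cross-terms c_i = x_i·y_{i+1} − x_{i+1}·y_i:
  -78, -106, -222, -23  ⇒  2A = -429, A = -214.5.
Then Σ (y_i + y_{i+1})·c_i = -4293, so ȳ = -4293 / (6·(-214.5)) = 477/143.

477/143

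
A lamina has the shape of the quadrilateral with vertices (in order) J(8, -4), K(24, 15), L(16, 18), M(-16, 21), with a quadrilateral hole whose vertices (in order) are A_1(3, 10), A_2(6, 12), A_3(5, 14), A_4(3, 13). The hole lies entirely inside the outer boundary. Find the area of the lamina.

457

Outer boundary:
Σ = (216) + (192) + (624) + (-104) = 928
Area = |Σ|/2 = 464.
Hole:
Σ = (-24) + (24) + (23) + (-9) = 14
Area = |Σ|/2 = 7.
Net area = 464 − 7 = 457.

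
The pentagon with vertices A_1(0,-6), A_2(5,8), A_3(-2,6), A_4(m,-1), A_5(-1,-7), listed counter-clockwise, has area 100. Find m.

Write out the shoelace sum; only the two edges meeting at A_4 involve m:
2·Area = [((-2)·(-1) − m·6) + (m·(-7) − (-1)·(-1))] + 82
       = -13·m + 83 = 200
⇒ m = -9.

-9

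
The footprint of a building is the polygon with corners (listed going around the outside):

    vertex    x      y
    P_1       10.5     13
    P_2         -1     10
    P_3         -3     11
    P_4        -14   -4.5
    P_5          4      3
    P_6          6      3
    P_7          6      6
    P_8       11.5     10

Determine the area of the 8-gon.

164

Σ = (118) + (19) + (167.5) + (-24) + (-6) + (18) + (-9) + (44.5) = 328
Area = |Σ|/2 = 164.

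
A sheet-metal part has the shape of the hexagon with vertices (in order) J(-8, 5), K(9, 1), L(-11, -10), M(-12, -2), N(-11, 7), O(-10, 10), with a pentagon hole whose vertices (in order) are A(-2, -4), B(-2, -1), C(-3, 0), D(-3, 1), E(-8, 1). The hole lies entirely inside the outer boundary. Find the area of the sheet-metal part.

159.5

Outer boundary:
Σ = (-53) + (-79) + (-98) + (-106) + (-40) + (30) = -346
Area = |Σ|/2 = 173.
Hole:
Apply Gauss's area formula: 2A = Σ (x_i·y_{i+1} − x_{i+1}·y_i), indices taken mod 5.
Cross-terms: -6, -3, -3, 5, 34  ⇒  Σ = 27
Area = |Σ|/2 = 13.5.
Net area = 173 − 13.5 = 159.5.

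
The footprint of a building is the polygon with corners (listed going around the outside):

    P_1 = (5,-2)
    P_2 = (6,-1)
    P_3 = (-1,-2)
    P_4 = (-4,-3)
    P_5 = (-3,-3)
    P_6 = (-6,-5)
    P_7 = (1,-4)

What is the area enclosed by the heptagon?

Apply the surveyor's formula: 2A = Σ (x_i·y_{i+1} − x_{i+1}·y_i), indices taken mod 7.
Σ = (7) + (-13) + (-5) + (3) + (-3) + (29) + (18) = 36
Area = |Σ|/2 = 18.

18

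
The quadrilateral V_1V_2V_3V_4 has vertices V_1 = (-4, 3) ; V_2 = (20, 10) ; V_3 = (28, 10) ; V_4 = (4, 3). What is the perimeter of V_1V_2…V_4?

66

|V_1V_2| = √((24)² + (7)²) = √625 = 25
|V_2V_3| = √((8)² + (0)²) = √64 = 8
|V_3V_4| = √((-24)² + (-7)²) = √625 = 25
|V_4V_1| = √((-8)² + (0)²) = √64 = 8
Perimeter = 25 + 8 + 25 + 8 = 66.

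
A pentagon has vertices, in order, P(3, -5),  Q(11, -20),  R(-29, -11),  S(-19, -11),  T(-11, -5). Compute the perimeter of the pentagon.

|PQ| = √((8)² + (-15)²) = √289 = 17
|QR| = √((-40)² + (9)²) = √1681 = 41
|RS| = √((10)² + (0)²) = √100 = 10
|ST| = √((8)² + (6)²) = √100 = 10
|TP| = √((14)² + (0)²) = √196 = 14
Perimeter = 17 + 41 + 10 + 10 + 14 = 92.

92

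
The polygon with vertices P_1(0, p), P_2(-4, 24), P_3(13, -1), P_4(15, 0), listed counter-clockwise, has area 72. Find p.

23

The doubled signed area Σ (x_i y_{i+1} − x_{i+1} y_i) is linear in p.
With p=0 it equals -293; the coefficient of p is 19 (from the two edges through P_1).
So 19·p + -293 = 2·72 = 144 ⇒ p = 23.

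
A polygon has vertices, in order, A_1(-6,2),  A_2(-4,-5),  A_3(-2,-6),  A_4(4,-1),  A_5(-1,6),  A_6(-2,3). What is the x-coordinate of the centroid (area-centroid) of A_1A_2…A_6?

-241/186

Apply the surveyor's formula. First the cross-terms c_i = x_i·y_{i+1} − x_{i+1}·y_i:
  38, 14, 26, 23, 9, 14  ⇒  2A = 124, A = 62.
Then Σ (x_i + x_{i+1})·c_i = -482, so x̄ = -482 / (6·62) = -241/186.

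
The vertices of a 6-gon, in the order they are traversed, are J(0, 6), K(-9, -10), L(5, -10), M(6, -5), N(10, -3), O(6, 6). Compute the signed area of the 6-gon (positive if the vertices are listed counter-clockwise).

Apply the surveyor's formula: 2A = Σ (x_i·y_{i+1} − x_{i+1}·y_i), indices taken mod 6.
Cross-terms: 54, 140, 35, 32, 78, 36  ⇒  Σ = 375
Signed area = Σ/2 = 187.5 (positive ⇒ counter-clockwise traversal).

187.5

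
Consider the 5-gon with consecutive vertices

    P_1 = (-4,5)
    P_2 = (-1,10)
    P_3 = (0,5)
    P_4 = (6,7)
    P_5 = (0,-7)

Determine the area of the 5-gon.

70

Apply Gauss's area formula: 2A = Σ (x_i·y_{i+1} − x_{i+1}·y_i), indices taken mod 5.
Cross-terms: -35, -5, -30, -42, -28  ⇒  Σ = -140
Area = |Σ|/2 = 70.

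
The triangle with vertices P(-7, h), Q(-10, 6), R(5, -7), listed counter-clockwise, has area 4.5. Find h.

The doubled signed area Σ (x_i y_{i+1} − x_{i+1} y_i) is linear in h.
With h=0 it equals -51; the coefficient of h is 15 (from the two edges through P).
So 15·h + -51 = 2·4.5 = 9 ⇒ h = 4.

4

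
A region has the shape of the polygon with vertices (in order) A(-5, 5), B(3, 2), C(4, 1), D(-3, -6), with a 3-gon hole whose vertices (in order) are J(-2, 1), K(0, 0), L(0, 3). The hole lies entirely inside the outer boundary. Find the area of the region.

Outer boundary:
Apply the shoelace (surveyor's) formula: 2A = Σ (x_i·y_{i+1} − x_{i+1}·y_i), indices taken mod 4.
Σ = (-25) + (-5) + (-21) + (-45) = -96
Area = |Σ|/2 = 48.
Hole:
Σ = (0) + (0) + (6) = 6
Area = |Σ|/2 = 3.
Net area = 48 − 3 = 45.

45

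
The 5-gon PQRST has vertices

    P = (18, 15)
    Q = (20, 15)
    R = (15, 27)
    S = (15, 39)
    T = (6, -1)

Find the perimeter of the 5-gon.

88

|PQ| = √((2)² + (0)²) = √4 = 2
|QR| = √((-5)² + (12)²) = √169 = 13
|RS| = √((0)² + (12)²) = √144 = 12
|ST| = √((-9)² + (-40)²) = √1681 = 41
|TP| = √((12)² + (16)²) = √400 = 20
Perimeter = 2 + 13 + 12 + 41 + 20 = 88.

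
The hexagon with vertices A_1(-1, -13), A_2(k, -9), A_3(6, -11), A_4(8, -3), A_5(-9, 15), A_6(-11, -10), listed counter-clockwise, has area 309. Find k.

The doubled signed area Σ (x_i y_{i+1} − x_{i+1} y_i) is linear in k.
With k=0 it equals 614; the coefficient of k is 2 (from the two edges through A_2).
So 2·k + 614 = 2·309 = 618 ⇒ k = 2.

2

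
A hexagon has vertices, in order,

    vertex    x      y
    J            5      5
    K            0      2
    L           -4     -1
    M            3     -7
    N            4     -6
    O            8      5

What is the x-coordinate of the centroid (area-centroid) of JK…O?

Apply Gauss's area formula. First the cross-terms c_i = x_i·y_{i+1} − x_{i+1}·y_i:
  10, 8, 31, 10, 68, 15  ⇒  2A = 142, A = 71.
Then Σ (x_i + x_{i+1})·c_i = 1068, so x̄ = 1068 / (6·71) = 178/71.

178/71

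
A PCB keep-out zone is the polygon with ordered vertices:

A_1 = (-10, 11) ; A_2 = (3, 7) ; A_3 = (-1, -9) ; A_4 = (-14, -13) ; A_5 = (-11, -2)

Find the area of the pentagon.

Apply Gauss's area formula: 2A = Σ (x_i·y_{i+1} − x_{i+1}·y_i), indices taken mod 5.
A_1→A_2: (-10)(7) − (3)(11) = -103
A_2→A_3: (3)(-9) − (-1)(7) = -20
A_3→A_4: (-1)(-13) − (-14)(-9) = -113
A_4→A_5: (-14)(-2) − (-11)(-13) = -115
A_5→A_1: (-11)(11) − (-10)(-2) = -141
Σ = -492
Area = |Σ|/2 = 246.

246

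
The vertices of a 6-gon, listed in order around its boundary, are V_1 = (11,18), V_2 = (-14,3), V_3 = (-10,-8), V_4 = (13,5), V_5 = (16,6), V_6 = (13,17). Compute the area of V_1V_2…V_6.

360

Apply the surveyor's formula: 2A = Σ (x_i·y_{i+1} − x_{i+1}·y_i), indices taken mod 6.
Σ = (285) + (142) + (54) + (-2) + (194) + (47) = 720
Area = |Σ|/2 = 360.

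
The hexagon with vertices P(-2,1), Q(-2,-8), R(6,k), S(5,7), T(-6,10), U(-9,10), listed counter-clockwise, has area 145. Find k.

The doubled signed area Σ (x_i y_{i+1} − x_{i+1} y_i) is linear in k.
With k=0 it equals 241; the coefficient of k is -7 (from the two edges through R).
So -7·k + 241 = 2·145 = 290 ⇒ k = -7.

-7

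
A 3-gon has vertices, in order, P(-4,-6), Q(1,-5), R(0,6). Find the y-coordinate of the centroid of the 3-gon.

-5/3

Apply the shoelace formula. First the cross-terms c_i = x_i·y_{i+1} − x_{i+1}·y_i:
  26, 6, 24  ⇒  2A = 56, A = 28.
Then Σ (y_i + y_{i+1})·c_i = -280, so ȳ = -280 / (6·28) = -5/3.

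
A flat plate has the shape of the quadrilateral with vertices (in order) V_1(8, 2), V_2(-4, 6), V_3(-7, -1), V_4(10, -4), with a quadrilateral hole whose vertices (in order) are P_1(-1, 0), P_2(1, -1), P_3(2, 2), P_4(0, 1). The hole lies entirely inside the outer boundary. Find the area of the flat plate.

Outer boundary:
Σ = (56) + (46) + (38) + (52) = 192
Area = |Σ|/2 = 96.
Hole:
Σ = (1) + (4) + (2) + (1) = 8
Area = |Σ|/2 = 4.
Net area = 96 − 4 = 92.

92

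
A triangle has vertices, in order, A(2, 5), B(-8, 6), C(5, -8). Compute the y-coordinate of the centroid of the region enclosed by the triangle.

1

Apply the shoelace formula. First the cross-terms c_i = x_i·y_{i+1} − x_{i+1}·y_i:
  52, 34, 41  ⇒  2A = 127, A = 63.5.
Then Σ (y_i + y_{i+1})·c_i = 381, so ȳ = 381 / (6·63.5) = 1.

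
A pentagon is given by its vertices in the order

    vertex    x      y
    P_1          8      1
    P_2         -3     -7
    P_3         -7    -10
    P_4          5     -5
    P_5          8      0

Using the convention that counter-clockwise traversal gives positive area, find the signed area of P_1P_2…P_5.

Apply the shoelace formula: 2A = Σ (x_i·y_{i+1} − x_{i+1}·y_i), indices taken mod 5.
Σ = (-53) + (-19) + (85) + (40) + (8) = 61
Signed area = Σ/2 = 30.5 (positive ⇒ counter-clockwise traversal).

30.5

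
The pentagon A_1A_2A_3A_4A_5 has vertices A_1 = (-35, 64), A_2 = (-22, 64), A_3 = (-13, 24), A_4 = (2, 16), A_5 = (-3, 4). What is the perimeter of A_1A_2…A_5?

152

|A_1A_2| = √((13)² + (0)²) = √169 = 13
|A_2A_3| = √((9)² + (-40)²) = √1681 = 41
|A_3A_4| = √((15)² + (-8)²) = √289 = 17
|A_4A_5| = √((-5)² + (-12)²) = √169 = 13
|A_5A_1| = √((-32)² + (60)²) = √4624 = 68
Perimeter = 13 + 41 + 17 + 13 + 68 = 152.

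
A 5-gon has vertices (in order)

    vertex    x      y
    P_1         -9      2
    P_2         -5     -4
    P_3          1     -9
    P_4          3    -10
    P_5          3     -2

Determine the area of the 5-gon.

62

Cross-terms: 46, 49, 17, 24, -12  ⇒  Σ = 124
Area = |Σ|/2 = 62.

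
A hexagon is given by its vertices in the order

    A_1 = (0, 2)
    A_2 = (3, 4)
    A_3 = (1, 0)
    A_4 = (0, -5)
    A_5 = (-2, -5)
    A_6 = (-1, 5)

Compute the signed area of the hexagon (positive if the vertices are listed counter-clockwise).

Apply the shoelace formula: 2A = Σ (x_i·y_{i+1} − x_{i+1}·y_i), indices taken mod 6.
Σ = (-6) + (-4) + (-5) + (-10) + (-15) + (-2) = -42
Signed area = Σ/2 = -21 (negative ⇒ clockwise traversal).

-21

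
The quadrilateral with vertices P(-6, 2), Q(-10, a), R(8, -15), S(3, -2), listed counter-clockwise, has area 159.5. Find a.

The doubled signed area Σ (x_i y_{i+1} − x_{i+1} y_i) is linear in a.
With a=0 it equals 193; the coefficient of a is -14 (from the two edges through Q).
So -14·a + 193 = 2·159.5 = 319 ⇒ a = -9.

-9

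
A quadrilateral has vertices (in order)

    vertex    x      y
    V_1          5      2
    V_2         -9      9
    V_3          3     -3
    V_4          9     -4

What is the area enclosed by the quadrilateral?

58

Σ = (63) + (0) + (15) + (38) = 116
Area = |Σ|/2 = 58.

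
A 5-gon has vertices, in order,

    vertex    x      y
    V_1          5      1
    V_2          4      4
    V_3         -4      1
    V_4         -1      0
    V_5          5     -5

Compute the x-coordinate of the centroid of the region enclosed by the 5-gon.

2.125

Apply the surveyor's formula. First the cross-terms c_i = x_i·y_{i+1} − x_{i+1}·y_i:
  16, 20, 1, 5, 30  ⇒  2A = 72, A = 36.
Then Σ (x_i + x_{i+1})·c_i = 459, so x̄ = 459 / (6·36) = 2.125.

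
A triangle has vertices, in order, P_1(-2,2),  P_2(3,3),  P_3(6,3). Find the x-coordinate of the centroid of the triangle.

7/3

Apply Gauss's area formula. First the cross-terms c_i = x_i·y_{i+1} − x_{i+1}·y_i:
  -12, -9, 18  ⇒  2A = -3, A = -1.5.
Then Σ (x_i + x_{i+1})·c_i = -21, so x̄ = -21 / (6·(-1.5)) = 7/3.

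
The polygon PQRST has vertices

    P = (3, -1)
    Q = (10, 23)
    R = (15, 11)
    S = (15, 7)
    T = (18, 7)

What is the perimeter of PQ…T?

|PQ| = √((7)² + (24)²) = √625 = 25
|QR| = √((5)² + (-12)²) = √169 = 13
|RS| = √((0)² + (-4)²) = √16 = 4
|ST| = √((3)² + (0)²) = √9 = 3
|TP| = √((-15)² + (-8)²) = √289 = 17
Perimeter = 25 + 13 + 4 + 3 + 17 = 62.

62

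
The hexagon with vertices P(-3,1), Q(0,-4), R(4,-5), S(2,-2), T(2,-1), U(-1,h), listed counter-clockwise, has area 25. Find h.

4

Write out the shoelace sum; only the two edges meeting at U involve h:
2·Area = [(2·h − (-1)·(-1)) + ((-1)·1 − (-3)·h)] + 32
       = 5·h + 30 = 50
⇒ h = 4.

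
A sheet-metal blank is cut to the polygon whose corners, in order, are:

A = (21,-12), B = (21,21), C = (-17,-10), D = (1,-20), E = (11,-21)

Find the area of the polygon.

Apply the shoelace formula: 2A = Σ (x_i·y_{i+1} − x_{i+1}·y_i), indices taken mod 5.
Σ = (693) + (147) + (350) + (199) + (309) = 1698
Area = |Σ|/2 = 849.

849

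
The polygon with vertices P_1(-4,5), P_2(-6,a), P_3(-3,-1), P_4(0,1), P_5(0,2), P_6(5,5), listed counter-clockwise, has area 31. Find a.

6

The doubled signed area Σ (x_i y_{i+1} − x_{i+1} y_i) is linear in a.
With a=0 it equals 68; the coefficient of a is -1 (from the two edges through P_2).
So -1·a + 68 = 2·31 = 62 ⇒ a = 6.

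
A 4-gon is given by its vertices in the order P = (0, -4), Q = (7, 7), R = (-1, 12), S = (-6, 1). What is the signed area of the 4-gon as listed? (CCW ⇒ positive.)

107

Apply the shoelace (surveyor's) formula: 2A = Σ (x_i·y_{i+1} − x_{i+1}·y_i), indices taken mod 4.
Cross-terms: 28, 91, 71, 24  ⇒  Σ = 214
Signed area = Σ/2 = 107 (positive ⇒ counter-clockwise traversal).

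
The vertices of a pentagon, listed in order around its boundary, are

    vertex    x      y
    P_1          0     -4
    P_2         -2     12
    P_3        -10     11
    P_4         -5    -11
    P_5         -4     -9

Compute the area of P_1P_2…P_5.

136

Apply the surveyor's formula: 2A = Σ (x_i·y_{i+1} − x_{i+1}·y_i), indices taken mod 5.
P_1→P_2: (0)(12) − (-2)(-4) = -8
P_2→P_3: (-2)(11) − (-10)(12) = 98
P_3→P_4: (-10)(-11) − (-5)(11) = 165
P_4→P_5: (-5)(-9) − (-4)(-11) = 1
P_5→P_1: (-4)(-4) − (0)(-9) = 16
Σ = 272
Area = |Σ|/2 = 136.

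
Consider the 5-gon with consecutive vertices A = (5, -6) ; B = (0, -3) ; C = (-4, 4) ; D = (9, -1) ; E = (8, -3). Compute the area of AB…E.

55.5

Apply Gauss's area formula: 2A = Σ (x_i·y_{i+1} − x_{i+1}·y_i), indices taken mod 5.
A→B: (5)(-3) − (0)(-6) = -15
B→C: (0)(4) − (-4)(-3) = -12
C→D: (-4)(-1) − (9)(4) = -32
D→E: (9)(-3) − (8)(-1) = -19
E→A: (8)(-6) − (5)(-3) = -33
Σ = -111
Area = |Σ|/2 = 55.5.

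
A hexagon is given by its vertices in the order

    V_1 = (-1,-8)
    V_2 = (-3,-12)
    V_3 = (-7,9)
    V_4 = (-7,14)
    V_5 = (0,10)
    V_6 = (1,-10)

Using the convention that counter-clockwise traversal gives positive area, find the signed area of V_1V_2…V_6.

Apply the surveyor's formula: 2A = Σ (x_i·y_{i+1} − x_{i+1}·y_i), indices taken mod 6.
Cross-terms: -12, -111, -35, -70, -10, -18  ⇒  Σ = -256
Signed area = Σ/2 = -128 (negative ⇒ clockwise traversal).

-128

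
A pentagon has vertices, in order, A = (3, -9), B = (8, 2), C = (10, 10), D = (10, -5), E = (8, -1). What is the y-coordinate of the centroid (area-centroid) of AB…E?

Apply the surveyor's formula. First the cross-terms c_i = x_i·y_{i+1} − x_{i+1}·y_i:
  78, 60, -150, 30, -69  ⇒  2A = -51, A = -25.5.
Then Σ (y_i + y_{i+1})·c_i = -66, so ȳ = -66 / (6·(-25.5)) = 22/51.

22/51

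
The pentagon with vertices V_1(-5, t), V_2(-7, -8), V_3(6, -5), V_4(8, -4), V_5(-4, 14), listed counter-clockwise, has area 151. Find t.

-1

The doubled signed area Σ (x_i y_{i+1} − x_{i+1} y_i) is linear in t.
With t=0 it equals 305; the coefficient of t is 3 (from the two edges through V_1).
So 3·t + 305 = 2·151 = 302 ⇒ t = -1.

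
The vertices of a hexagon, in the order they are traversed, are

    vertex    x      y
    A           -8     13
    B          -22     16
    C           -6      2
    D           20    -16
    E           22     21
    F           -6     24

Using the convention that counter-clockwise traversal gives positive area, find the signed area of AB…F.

Apply the shoelace (surveyor's) formula: 2A = Σ (x_i·y_{i+1} − x_{i+1}·y_i), indices taken mod 6.
Cross-terms: 158, 52, 56, 772, 654, 114  ⇒  Σ = 1806
Signed area = Σ/2 = 903 (positive ⇒ counter-clockwise traversal).

903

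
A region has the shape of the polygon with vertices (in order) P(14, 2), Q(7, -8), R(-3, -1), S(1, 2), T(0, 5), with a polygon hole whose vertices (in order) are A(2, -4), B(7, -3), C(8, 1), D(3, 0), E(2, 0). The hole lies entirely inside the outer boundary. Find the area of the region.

Outer boundary:
Apply the shoelace (surveyor's) formula: 2A = Σ (x_i·y_{i+1} − x_{i+1}·y_i), indices taken mod 5.
P→Q: (14)(-8) − (7)(2) = -126
Q→R: (7)(-1) − (-3)(-8) = -31
R→S: (-3)(2) − (1)(-1) = -5
S→T: (1)(5) − (0)(2) = 5
T→P: (0)(2) − (14)(5) = -70
Σ = -227
Area = |Σ|/2 = 113.5.
Hole:
Apply the surveyor's formula: 2A = Σ (x_i·y_{i+1} − x_{i+1}·y_i), indices taken mod 5.
A→B: (2)(-3) − (7)(-4) = 22
B→C: (7)(1) − (8)(-3) = 31
C→D: (8)(0) − (3)(1) = -3
D→E: (3)(0) − (2)(0) = 0
E→A: (2)(-4) − (2)(0) = -8
Σ = 42
Area = |Σ|/2 = 21.
Net area = 113.5 − 21 = 92.5.

92.5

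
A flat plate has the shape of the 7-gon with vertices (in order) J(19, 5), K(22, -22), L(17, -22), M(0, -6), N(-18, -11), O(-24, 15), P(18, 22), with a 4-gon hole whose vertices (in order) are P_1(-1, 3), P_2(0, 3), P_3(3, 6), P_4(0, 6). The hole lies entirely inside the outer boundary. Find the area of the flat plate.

Outer boundary:
Cross-terms: -528, -110, -102, -108, -534, -798, -328  ⇒  Σ = -2508
Area = |Σ|/2 = 1254.
Hole:
Apply the surveyor's formula: 2A = Σ (x_i·y_{i+1} − x_{i+1}·y_i), indices taken mod 4.
Σ = (-3) + (-9) + (18) + (6) = 12
Area = |Σ|/2 = 6.
Net area = 1254 − 6 = 1248.

1248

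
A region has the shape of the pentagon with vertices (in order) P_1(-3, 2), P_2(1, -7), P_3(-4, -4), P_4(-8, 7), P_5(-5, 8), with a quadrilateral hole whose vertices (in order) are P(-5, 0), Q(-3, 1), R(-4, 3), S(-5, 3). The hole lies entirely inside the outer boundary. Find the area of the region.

40

Outer boundary:
Apply the shoelace formula: 2A = Σ (x_i·y_{i+1} − x_{i+1}·y_i), indices taken mod 5.
Σ = (19) + (-32) + (-60) + (-29) + (14) = -88
Area = |Σ|/2 = 44.
Hole:
Apply Gauss's area formula: 2A = Σ (x_i·y_{i+1} − x_{i+1}·y_i), indices taken mod 4.
Cross-terms: -5, -5, 3, 15  ⇒  Σ = 8
Area = |Σ|/2 = 4.
Net area = 44 − 4 = 40.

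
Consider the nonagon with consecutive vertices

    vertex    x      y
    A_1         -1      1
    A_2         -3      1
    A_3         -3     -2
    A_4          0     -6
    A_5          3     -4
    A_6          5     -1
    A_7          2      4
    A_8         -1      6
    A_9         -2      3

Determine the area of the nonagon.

Apply the shoelace (surveyor's) formula: 2A = Σ (x_i·y_{i+1} − x_{i+1}·y_i), indices taken mod 9.
Σ = (2) + (9) + (18) + (18) + (17) + (22) + (16) + (9) + (1) = 112
Area = |Σ|/2 = 56.

56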